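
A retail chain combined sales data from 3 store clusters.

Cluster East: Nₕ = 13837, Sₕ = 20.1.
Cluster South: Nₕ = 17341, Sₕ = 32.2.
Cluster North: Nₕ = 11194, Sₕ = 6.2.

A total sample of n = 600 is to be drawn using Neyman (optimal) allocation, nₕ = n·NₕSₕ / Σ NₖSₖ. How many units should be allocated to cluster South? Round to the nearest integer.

370

East: NₕSₕ = 13837·20.1 = 278123.7
South: NₕSₕ = 17341·32.2 = 558380.2
North: NₕSₕ = 11194·6.2 = 69402.8
Σ NₕSₕ = 905906.7.
n_South = 600·558380.2/905906.7 = 369.826... → 370.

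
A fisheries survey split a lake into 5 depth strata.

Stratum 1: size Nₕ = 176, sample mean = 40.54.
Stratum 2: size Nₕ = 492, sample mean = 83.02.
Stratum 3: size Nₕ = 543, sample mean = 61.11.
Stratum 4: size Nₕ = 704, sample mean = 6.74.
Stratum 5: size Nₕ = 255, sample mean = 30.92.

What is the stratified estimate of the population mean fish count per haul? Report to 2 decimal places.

43.22

N = 176 + 492 + 543 + 704 + 255 = 2170.
Overall mean = Σ (Nₕ/N)·x̄ₕ — weight by population share, not a simple average.
Σ Nₕx̄ₕ = 176·40.54 + 492·83.02 + 543·61.11 + 704·6.74 + 255·30.92 = 7135.04 + 40845.84 + 33182.73 + 4744.96 + 7884.6 = 93793.17.
Divide by N: 93793.17 / 2170 = 43.2227... → 43.22.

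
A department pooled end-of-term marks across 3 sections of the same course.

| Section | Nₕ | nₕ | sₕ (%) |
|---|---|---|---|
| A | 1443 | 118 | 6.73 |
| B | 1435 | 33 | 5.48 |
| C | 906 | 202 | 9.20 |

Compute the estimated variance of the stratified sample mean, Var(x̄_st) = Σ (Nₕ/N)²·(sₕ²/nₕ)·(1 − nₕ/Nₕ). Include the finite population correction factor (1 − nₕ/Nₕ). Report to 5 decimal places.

0.19778

N = 3784; Wₕ = Nₕ/N.
section A: (1443/3784)²·6.73²/118·(1 − 118/1443) = 0.05125404
section B: (1435/3784)²·5.48²/33·(1 − 33/1435) = 0.12786298
section C: (906/3784)²·9.20²/202·(1 − 202/906) = 0.01866478
Sum = 0.19778180 → 0.19778.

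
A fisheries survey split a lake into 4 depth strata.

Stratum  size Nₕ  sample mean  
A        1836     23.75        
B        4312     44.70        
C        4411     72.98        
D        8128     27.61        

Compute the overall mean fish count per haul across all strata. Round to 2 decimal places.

N = 18687; weights Wₕ = Nₕ/N = (0.0983, 0.2307, 0.2360, 0.4350).
x̄_st = Σ Wₕ·x̄ₕ = 0.0983·23.75 + 0.2307·44.70 + 0.2360·72.98 + 0.4350·27.61 ≈ 41.8837...
→ 41.88.

41.88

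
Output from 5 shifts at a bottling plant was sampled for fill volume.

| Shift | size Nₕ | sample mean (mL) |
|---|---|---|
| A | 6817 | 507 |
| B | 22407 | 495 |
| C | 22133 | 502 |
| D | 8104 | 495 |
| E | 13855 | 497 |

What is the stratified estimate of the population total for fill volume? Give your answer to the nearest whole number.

36555865

A: 6817·507 = 3456219
B: 22407·495 = 11091465
C: 22133·502 = 11110766
D: 8104·495 = 4011480
E: 13855·497 = 6885935
τ̂ = Σ Nₕx̄ₕ = 36555865.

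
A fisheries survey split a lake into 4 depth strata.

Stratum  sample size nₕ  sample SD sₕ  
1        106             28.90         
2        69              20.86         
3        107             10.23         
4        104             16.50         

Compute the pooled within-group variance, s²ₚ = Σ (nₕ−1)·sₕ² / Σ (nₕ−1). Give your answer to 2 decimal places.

409.48

Degrees of freedom: 105 + 68 + 106 + 103 = 382.
Σ(nₕ−1)sₕ² = 105·835.21 + 68·435.1396 + 106·104.6529 + 103·272.25 = 156421.5002.
s²ₚ = 156421.5002 / 382 = 409.4804... → 409.48.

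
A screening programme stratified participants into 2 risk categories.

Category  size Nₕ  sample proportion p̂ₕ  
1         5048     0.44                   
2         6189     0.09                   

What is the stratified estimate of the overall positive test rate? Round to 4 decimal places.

N = 5048 + 6189 = 11237.
Overall proportion = Σ (Nₕ/N)·p̂ₕ.
Σ Nₕp̂ₕ = 2221.12 + 557.01 = 2778.13.
2778.13 / 11237 = 0.247231... → 0.2472.

0.2472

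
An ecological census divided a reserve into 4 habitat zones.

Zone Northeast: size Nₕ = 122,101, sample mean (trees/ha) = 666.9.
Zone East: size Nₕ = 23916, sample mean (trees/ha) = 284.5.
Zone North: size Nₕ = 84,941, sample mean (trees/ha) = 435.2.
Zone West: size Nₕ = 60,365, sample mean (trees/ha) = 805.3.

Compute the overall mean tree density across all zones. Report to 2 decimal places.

x̄_st = (Σ Nₕx̄ₕ) / (Σ Nₕ) = (122101·666.9 + 23916·284.5 + 84941·435.2 + 60365·805.3) / 291323
= 173811516.6 / 291323 = 596.6282... → 596.63.

596.63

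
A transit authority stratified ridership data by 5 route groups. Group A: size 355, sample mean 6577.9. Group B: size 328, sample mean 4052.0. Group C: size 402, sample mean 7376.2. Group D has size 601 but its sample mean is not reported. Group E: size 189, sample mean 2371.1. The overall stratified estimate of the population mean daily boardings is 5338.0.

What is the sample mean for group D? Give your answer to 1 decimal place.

4877.2

N = 355 + 328 + 402 + 601 + 189 = 1875.
Overall total = μ·N = 5338.0·1875 = 10008750.
Subtract the known strata: 355·6577.9 + 328·4052.0 + 402·7376.2 + 189·2371.1 = 7077580.8.
Remaining total for group D: 10008750 − 7077580.8 = 2931169.2.
Divide by its size: 2931169.2 / 601 = 4877.153... → 4877.2.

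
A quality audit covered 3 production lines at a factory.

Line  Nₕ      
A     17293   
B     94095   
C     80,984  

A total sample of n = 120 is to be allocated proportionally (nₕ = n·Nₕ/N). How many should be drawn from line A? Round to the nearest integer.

11

Share of line A = 17293/192372 = 0.08989.
Allocate 120 × 0.08989 = 10.787... → 11.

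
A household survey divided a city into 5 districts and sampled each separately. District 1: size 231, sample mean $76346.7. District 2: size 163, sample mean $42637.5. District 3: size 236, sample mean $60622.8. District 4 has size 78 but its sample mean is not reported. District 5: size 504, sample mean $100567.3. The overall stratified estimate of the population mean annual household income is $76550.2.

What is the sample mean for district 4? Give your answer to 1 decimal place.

Σ Nₕx̄ₕ = N·μ, so 78·x̄_4 = 1212·76550.2 − (231·76346.7 + 163·42637.5 + 236·60622.8 + 504·100567.3).
= 92778842.4 − 89578900.2 = 3199942.2.
x̄_4 = 3199942.2 / 78 = 41024.9 → 41024.9.

41024.9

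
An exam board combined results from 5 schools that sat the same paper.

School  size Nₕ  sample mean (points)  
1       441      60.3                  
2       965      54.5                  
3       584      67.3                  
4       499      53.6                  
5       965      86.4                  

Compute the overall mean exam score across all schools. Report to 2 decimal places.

N = 3454; weights Wₕ = Nₕ/N = (0.1277, 0.2794, 0.1691, 0.1445, 0.2794).
x̄_st = Σ Wₕ·x̄ₕ = 0.1277·60.3 + 0.2794·54.5 + 0.1691·67.3 + 0.1445·53.6 + 0.2794·86.4 ≈ 66.1871...
→ 66.19.

66.19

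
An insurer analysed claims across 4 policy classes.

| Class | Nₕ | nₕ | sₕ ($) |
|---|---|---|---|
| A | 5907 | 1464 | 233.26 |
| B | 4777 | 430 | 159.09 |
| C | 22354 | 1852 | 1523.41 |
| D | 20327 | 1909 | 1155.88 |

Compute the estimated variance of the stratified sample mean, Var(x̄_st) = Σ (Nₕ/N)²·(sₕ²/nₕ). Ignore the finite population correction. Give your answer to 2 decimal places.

N = 53365; Wₕ = Nₕ/N.
class A: (5907/53365)²·233.26²/1464 = 0.45537
class B: (4777/53365)²·159.09²/430 = 0.47164
class C: (22354/53365)²·1523.41²/1852 = 219.88221
class D: (20327/53365)²·1155.88²/1909 = 101.54373
Sum = 322.35295 → 322.35.

322.35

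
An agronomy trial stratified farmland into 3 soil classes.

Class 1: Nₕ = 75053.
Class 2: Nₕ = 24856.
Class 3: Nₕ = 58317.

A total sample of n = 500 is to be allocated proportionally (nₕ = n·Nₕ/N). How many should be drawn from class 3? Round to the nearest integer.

N = 75053 + 24856 + 58317 = 158226.
n_3 = 500·58317/158226 = 184.284... → 184.

184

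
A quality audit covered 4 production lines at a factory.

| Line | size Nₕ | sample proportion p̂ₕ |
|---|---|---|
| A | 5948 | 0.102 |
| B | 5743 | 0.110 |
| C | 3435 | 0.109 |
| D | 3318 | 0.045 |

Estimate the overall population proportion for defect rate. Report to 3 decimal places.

0.096

N = 5948 + 5743 + 3435 + 3318 = 18444.
Overall proportion = Σ (Nₕ/N)·p̂ₕ.
Σ Nₕp̂ₕ = 606.696 + 631.73 + 374.415 + 149.31 = 1762.151.
1762.151 / 18444 = 0.09554... → 0.096.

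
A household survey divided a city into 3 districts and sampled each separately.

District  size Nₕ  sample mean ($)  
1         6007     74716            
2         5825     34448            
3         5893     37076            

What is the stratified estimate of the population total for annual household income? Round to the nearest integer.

1: 6007·74716 = 448819012
2: 5825·34448 = 200659600
3: 5893·37076 = 218488868
τ̂ = Σ Nₕx̄ₕ = 867967480.

867967480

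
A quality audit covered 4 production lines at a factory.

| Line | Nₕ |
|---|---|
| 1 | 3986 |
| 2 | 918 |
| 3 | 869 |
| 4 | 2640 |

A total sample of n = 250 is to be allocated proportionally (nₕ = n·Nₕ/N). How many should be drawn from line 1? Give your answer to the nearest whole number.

118

N = 3986 + 918 + 869 + 2640 = 8413.
n_1 = 250·3986/8413 = 118.448... → 118.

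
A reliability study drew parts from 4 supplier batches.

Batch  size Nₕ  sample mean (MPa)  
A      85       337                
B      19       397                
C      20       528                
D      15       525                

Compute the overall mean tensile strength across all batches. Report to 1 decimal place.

393.0

N = 85 + 19 + 20 + 15 = 139.
Weight each subgroup mean by Nₕ/N and sum.
Σ Nₕx̄ₕ = 85·337 + 19·397 + 20·528 + 15·525 = 28645 + 7543 + 10560 + 7875 = 54623.
Divide by N: 54623 / 139 = 392.971... → 393.0.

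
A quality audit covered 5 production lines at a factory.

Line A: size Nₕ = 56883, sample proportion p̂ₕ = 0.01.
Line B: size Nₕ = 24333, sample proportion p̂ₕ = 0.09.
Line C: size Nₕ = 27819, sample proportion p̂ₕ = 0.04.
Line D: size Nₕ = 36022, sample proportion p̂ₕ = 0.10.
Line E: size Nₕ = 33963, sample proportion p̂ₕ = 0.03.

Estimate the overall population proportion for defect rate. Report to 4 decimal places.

0.0474

Wₕ = Nₕ/N with N = 179020: 0.3177, 0.1359, 0.1554, 0.2012, 0.1897.
p̂_st = 0.3177·0.01 + 0.1359·0.09 + 0.1554·0.04 + 0.2012·0.10 + 0.1897·0.03 ≈ 0.047440... → 0.0474.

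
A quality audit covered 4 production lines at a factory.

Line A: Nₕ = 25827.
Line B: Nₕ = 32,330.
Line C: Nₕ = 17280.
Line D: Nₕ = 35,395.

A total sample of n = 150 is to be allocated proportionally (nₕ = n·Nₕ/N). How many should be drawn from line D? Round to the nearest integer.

Share of line D = 35395/110832 = 0.31936.
Allocate 150 × 0.31936 = 47.904... → 48.

48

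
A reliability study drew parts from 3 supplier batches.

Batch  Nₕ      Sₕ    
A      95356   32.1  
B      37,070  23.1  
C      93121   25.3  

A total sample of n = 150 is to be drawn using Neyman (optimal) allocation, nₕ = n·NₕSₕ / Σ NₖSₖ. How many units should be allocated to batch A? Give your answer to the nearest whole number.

73

Σ NₕSₕ = 95356·32.1 + 37070·23.1 + 93121·25.3 = 6273205.9.
Share for A: 3060927.6/6273205.9 = 0.48794.
n_A = 150 × 0.48794 = 73.191... → 73.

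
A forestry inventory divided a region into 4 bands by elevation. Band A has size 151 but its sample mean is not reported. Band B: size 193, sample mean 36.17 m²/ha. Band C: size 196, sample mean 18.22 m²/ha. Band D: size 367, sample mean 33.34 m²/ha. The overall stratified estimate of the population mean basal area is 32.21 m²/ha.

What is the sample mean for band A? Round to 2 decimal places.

N = 151 + 193 + 196 + 367 = 907.
Overall total = μ·N = 32.21·907 = 29214.47.
Subtract the known strata: 193·36.17 + 196·18.22 + 367·33.34 = 22787.71.
Remaining total for band A: 29214.47 − 22787.71 = 6426.76.
Divide by its size: 6426.76 / 151 = 42.5613... → 42.56.

42.56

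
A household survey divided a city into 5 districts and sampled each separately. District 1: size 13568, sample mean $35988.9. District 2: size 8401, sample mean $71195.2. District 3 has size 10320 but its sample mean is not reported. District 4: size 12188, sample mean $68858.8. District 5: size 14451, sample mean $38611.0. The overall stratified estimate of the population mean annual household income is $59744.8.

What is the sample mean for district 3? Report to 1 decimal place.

100485.9

N = 13568 + 8401 + 10320 + 12188 + 14451 = 58928.
Overall total = μ·N = 59744.8·58928 = 3520641574.4.
Subtract the known strata: 13568·35988.9 + 8401·71195.2 + 12188·68858.8 + 14451·38611.0 = 2483626885.8.
Remaining total for district 3: 3520641574.4 − 2483626885.8 = 1037014688.6.
Divide by its size: 1037014688.6 / 10320 = 100485.919... → 100485.9.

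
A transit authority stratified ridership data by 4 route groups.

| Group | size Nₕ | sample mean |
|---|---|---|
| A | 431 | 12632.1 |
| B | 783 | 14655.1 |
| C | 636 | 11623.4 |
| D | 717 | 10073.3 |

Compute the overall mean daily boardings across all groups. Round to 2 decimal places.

12284.54

x̄_st = (Σ Nₕx̄ₕ) / (Σ Nₕ) = (431·12632.1 + 783·14655.1 + 636·11623.4 + 717·10073.3) / 2567
= 31534416.9 / 2567 = 12284.5411... → 12284.54.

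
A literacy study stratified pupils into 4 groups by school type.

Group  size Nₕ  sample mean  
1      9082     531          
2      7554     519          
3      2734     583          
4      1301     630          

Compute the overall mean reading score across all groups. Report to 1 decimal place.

539.7

x̄_st = (Σ Nₕx̄ₕ) / (Σ Nₕ) = (9082·531 + 7554·519 + 2734·583 + 1301·630) / 20671
= 11156620 / 20671 = 539.723... → 539.7.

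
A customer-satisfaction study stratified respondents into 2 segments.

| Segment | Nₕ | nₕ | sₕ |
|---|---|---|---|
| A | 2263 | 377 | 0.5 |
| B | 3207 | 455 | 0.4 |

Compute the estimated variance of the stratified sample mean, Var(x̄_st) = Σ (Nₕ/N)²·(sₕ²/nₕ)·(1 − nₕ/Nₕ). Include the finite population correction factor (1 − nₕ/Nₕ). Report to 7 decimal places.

N = 5470. Term for each stratum: Wₕ²sₕ²/nₕ·(1−nₕ/Nₕ).
Var(x̄_st) = 0.0000945911 + 0.0001037245 = 0.0001983156 → 0.0001983.

0.0001983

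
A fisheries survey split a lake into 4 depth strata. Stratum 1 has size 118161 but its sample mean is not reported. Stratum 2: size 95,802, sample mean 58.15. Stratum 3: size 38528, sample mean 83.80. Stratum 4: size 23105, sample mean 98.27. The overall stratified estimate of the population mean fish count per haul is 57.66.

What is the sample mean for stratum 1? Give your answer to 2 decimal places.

40.80

Σ Nₕx̄ₕ = N·μ, so 118161·x̄_1 = 275596·57.66 − (95802·58.15 + 38528·83.80 + 23105·98.27).
= 15890865.36 − 11070061.05 = 4820804.31.
x̄_1 = 4820804.31 / 118161 = 40.7986... → 40.80.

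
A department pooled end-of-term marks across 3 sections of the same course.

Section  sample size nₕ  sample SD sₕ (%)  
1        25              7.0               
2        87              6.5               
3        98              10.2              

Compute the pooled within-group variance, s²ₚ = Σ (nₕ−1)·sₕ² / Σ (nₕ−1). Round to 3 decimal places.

Degrees of freedom: 24 + 86 + 97 = 207.
Σ(nₕ−1)sₕ² = 24·49 + 86·42.25 + 97·104.04 = 14901.38.
s²ₚ = 14901.38 / 207 = 71.98734... → 71.987.

71.987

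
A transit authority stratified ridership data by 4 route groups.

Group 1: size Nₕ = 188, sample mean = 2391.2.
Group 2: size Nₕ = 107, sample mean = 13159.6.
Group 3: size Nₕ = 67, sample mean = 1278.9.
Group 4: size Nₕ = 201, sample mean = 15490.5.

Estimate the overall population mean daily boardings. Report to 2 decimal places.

N = 563; weights Wₕ = Nₕ/N = (0.3339, 0.1901, 0.1190, 0.3570).
x̄_st = Σ Wₕ·x̄ₕ = 0.3339·2391.2 + 0.1901·13159.6 + 0.1190·1278.9 + 0.3570·15490.5 ≈ 8982.0597...
→ 8982.06.

8982.06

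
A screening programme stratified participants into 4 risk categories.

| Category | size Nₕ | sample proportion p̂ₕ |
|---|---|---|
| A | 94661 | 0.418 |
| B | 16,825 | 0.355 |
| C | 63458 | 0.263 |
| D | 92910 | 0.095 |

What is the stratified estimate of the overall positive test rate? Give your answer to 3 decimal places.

0.265

Wₕ = Nₕ/N with N = 267854: 0.3534, 0.0628, 0.2369, 0.3469.
p̂_st = 0.3534·0.418 + 0.0628·0.355 + 0.2369·0.263 + 0.3469·0.095 ≈ 0.26528... → 0.265.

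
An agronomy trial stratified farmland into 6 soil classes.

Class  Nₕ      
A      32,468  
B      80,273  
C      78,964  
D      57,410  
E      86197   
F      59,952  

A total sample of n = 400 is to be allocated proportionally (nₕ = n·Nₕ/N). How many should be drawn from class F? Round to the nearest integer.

61

Share of class F = 59952/395264 = 0.15168.
Allocate 400 × 0.15168 = 60.670... → 61.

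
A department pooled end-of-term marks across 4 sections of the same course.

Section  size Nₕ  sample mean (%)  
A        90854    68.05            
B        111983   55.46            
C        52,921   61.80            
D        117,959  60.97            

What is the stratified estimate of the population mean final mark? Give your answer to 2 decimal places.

61.16

N = 90854 + 111983 + 52921 + 117959 = 373717.
Overall mean = Σ (Nₕ/N)·x̄ₕ — weight by population share, not a simple average.
Σ Nₕx̄ₕ = 90854·68.05 + 111983·55.46 + 52921·61.80 + 117959·60.97 = 6182614.7 + 6210577.18 + 3270517.8 + 7191960.23 = 22855669.91.
Divide by N: 22855669.91 / 373717 = 61.1577... → 61.16.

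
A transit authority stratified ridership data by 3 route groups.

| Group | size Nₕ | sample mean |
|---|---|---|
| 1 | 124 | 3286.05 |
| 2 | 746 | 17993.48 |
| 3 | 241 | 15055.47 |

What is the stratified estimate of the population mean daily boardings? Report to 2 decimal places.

15714.65

N = 1111; weights Wₕ = Nₕ/N = (0.1116, 0.6715, 0.2169).
x̄_st = Σ Wₕ·x̄ₕ = 0.1116·3286.05 + 0.6715·17993.48 + 0.2169·15055.47 ≈ 15714.6486...
→ 15714.65.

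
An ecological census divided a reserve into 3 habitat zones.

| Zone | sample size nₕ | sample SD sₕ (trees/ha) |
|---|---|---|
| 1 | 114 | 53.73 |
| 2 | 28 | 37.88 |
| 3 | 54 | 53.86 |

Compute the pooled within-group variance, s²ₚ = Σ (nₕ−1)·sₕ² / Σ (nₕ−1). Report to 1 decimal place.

2687.6

Degrees of freedom: 113 + 27 + 53 = 193.
Σ(nₕ−1)sₕ² = 113·2886.9129 + 27·1434.8944 + 53·2900.8996 = 518710.9853.
s²ₚ = 518710.9853 / 193 = 2687.622... → 2687.6.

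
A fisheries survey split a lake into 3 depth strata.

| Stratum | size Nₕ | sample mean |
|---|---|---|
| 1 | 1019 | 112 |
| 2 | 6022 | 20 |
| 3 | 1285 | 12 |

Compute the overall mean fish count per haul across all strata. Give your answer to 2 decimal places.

x̄_st = (Σ Nₕx̄ₕ) / (Σ Nₕ) = (1019·112 + 6022·20 + 1285·12) / 8326
= 249988 / 8326 = 30.0250... → 30.02.

30.02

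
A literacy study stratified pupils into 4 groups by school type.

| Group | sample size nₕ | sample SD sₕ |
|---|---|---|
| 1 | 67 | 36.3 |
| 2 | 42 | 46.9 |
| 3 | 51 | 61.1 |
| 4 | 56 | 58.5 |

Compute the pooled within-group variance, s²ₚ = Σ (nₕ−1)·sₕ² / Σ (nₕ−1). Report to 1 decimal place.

2603.9

Degrees of freedom: 66 + 41 + 50 + 55 = 212.
Σ(nₕ−1)sₕ² = 66·1317.69 + 41·2199.61 + 50·3733.21 + 55·3422.25 = 552035.8.
s²ₚ = 552035.8 / 212 = 2603.942... → 2603.9.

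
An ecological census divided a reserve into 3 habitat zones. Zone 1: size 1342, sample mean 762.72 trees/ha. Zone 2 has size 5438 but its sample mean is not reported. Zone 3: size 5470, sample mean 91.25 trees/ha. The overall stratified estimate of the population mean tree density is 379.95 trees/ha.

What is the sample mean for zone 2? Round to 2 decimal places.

575.89

Σ Nₕx̄ₕ = N·μ, so 5438·x̄_2 = 12250·379.95 − (1342·762.72 + 5470·91.25).
= 4654387.5 − 1522707.74 = 3131679.76.
x̄_2 = 3131679.76 / 5438 = 575.8882... → 575.89.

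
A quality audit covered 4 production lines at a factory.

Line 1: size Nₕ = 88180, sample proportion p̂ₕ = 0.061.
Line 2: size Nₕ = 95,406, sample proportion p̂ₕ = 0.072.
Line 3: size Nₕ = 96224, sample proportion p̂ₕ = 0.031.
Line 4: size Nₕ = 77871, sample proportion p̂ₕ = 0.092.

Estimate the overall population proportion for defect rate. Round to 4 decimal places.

N = 88180 + 95406 + 96224 + 77871 = 357681.
Overall proportion = Σ (Nₕ/N)·p̂ₕ.
Σ Nₕp̂ₕ = 5378.98 + 6869.232 + 2982.944 + 7164.132 = 22395.288.
22395.288 / 357681 = 0.062612... → 0.0626.

0.0626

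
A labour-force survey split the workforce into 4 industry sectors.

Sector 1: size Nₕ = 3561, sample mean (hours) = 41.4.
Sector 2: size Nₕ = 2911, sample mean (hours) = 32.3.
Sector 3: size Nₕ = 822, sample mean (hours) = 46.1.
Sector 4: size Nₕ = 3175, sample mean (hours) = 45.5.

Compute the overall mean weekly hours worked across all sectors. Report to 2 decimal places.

N = 3561 + 2911 + 822 + 3175 = 10469.
The stratified mean weights each stratum mean by its population share Nₕ/N.
Σ Nₕx̄ₕ = 3561·41.4 + 2911·32.3 + 822·46.1 + 3175·45.5 = 147425.4 + 94025.3 + 37894.2 + 144462.5 = 423807.4.
Divide by N: 423807.4 / 10469 = 40.4821... → 40.48.

40.48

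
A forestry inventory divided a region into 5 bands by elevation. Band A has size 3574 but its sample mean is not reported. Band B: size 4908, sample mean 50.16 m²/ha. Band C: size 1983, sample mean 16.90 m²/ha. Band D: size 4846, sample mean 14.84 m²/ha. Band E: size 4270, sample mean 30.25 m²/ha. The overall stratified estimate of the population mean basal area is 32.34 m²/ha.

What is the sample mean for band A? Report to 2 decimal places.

N = 3574 + 4908 + 1983 + 4846 + 4270 = 19581.
Overall total = μ·N = 32.34·19581 = 633249.54.
Subtract the known strata: 4908·50.16 + 1983·16.90 + 4846·14.84 + 4270·30.25 = 480780.12.
Remaining total for band A: 633249.54 − 480780.12 = 152469.42.
Divide by its size: 152469.42 / 3574 = 42.6607... → 42.66.

42.66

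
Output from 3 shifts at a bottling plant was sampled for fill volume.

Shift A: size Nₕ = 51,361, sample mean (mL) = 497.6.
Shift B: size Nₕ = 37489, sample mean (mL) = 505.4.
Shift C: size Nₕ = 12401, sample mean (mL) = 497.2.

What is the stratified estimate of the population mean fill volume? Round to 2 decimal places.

x̄_st = (Σ Nₕx̄ₕ) / (Σ Nₕ) = (51361·497.6 + 37489·505.4 + 12401·497.2) / 101251
= 50669951.4 / 101251 = 500.4390... → 500.44.

500.44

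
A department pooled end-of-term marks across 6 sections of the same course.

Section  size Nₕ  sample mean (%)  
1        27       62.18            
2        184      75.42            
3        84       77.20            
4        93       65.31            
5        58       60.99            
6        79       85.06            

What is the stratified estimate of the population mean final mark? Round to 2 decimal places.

N = 525; weights Wₕ = Nₕ/N = (0.0514, 0.3505, 0.1600, 0.1771, 0.1105, 0.1505).
x̄_st = Σ Wₕ·x̄ₕ = 0.0514·62.18 + 0.3505·75.42 + 0.1600·77.20 + 0.1771·65.31 + 0.1105·60.99 + 0.1505·85.06 ≈ 73.0894...
→ 73.09.

73.09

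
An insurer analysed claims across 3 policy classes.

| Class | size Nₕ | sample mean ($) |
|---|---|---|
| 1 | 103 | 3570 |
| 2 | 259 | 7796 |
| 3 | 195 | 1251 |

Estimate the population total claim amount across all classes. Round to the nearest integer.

2630819

1: 103·3570 = 367710
2: 259·7796 = 2019164
3: 195·1251 = 243945
τ̂ = Σ Nₕx̄ₕ = 2630819.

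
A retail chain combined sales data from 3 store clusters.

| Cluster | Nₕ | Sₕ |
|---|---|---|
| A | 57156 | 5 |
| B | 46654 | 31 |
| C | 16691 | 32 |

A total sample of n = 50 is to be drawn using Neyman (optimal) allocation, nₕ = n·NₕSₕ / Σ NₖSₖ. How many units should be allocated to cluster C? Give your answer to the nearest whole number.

12

Σ NₕSₕ = 57156·5 + 46654·31 + 16691·32 = 2266166.
Share for C: 534112/2266166 = 0.23569.
n_C = 50 × 0.23569 = 11.784... → 12.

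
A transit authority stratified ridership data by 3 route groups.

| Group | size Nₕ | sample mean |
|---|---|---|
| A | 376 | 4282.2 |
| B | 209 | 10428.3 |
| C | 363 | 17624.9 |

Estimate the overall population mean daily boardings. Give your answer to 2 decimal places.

10746.27

N = 948; weights Wₕ = Nₕ/N = (0.3966, 0.2205, 0.3829).
x̄_st = Σ Wₕ·x̄ₕ = 0.3966·4282.2 + 0.2205·10428.3 + 0.3829·17624.9 ≈ 10746.2665...
→ 10746.27.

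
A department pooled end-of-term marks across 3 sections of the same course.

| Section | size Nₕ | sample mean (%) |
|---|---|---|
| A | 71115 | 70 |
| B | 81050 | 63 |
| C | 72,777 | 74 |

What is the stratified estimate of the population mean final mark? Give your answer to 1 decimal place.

68.8

N = 71115 + 81050 + 72777 = 224942.
Weight each subgroup mean by Nₕ/N and sum.
Σ Nₕx̄ₕ = 71115·70 + 81050·63 + 72777·74 = 4978050 + 5106150 + 5385498 = 15469698.
Divide by N: 15469698 / 224942 = 68.772... → 68.8.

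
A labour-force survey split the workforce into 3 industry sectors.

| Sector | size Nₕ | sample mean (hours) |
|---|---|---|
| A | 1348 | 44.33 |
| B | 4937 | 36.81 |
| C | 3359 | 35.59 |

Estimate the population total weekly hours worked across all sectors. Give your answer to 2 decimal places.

361034.62

A: 1348·44.33 = 59756.84
B: 4937·36.81 = 181730.97
C: 3359·35.59 = 119546.81
τ̂ = Σ Nₕx̄ₕ = 361034.62.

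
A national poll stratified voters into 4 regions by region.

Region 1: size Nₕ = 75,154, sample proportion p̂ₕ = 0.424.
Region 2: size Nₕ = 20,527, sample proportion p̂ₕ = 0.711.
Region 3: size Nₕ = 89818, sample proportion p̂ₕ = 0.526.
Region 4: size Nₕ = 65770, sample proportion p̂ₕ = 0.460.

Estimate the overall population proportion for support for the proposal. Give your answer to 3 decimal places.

0.493

Wₕ = Nₕ/N with N = 251269: 0.2991, 0.0817, 0.3575, 0.2618.
p̂_st = 0.2991·0.424 + 0.0817·0.711 + 0.3575·0.526 + 0.2618·0.460 ≈ 0.49333... → 0.493.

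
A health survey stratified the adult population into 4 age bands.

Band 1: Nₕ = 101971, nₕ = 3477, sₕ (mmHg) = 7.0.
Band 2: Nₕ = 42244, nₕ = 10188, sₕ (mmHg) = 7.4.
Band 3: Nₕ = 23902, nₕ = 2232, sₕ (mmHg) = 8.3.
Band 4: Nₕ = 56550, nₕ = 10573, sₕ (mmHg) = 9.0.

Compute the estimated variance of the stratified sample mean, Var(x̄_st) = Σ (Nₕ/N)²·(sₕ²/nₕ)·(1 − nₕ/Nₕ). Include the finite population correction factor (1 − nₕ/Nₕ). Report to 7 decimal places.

0.0036597

N = 224667. Term for each stratum: Wₕ²sₕ²/nₕ·(1−nₕ/Nₕ).
Var(x̄_st) = 0.0028041373 + 0.0001442017 + 0.0003167208 + 0.0003946221 = 0.0036596819 → 0.0036597.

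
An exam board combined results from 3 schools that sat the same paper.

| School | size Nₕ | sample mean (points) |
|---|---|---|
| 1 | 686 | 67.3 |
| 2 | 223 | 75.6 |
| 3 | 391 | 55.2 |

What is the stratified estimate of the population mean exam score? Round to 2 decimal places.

N = 686 + 223 + 391 = 1300.
The stratified mean weights each stratum mean by its population share Nₕ/N.
Σ Nₕx̄ₕ = 686·67.3 + 223·75.6 + 391·55.2 = 46167.8 + 16858.8 + 21583.2 = 84609.8.
Divide by N: 84609.8 / 1300 = 65.0845... → 65.08.

65.08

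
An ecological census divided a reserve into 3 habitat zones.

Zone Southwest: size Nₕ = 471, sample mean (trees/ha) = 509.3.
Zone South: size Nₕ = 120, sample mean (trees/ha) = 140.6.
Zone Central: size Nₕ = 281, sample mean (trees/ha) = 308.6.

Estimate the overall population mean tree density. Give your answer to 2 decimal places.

393.89

N = 471 + 120 + 281 = 872.
Overall mean = Σ (Nₕ/N)·x̄ₕ — weight by population share, not a simple average.
Σ Nₕx̄ₕ = 471·509.3 + 120·140.6 + 281·308.6 = 239880.3 + 16872 + 86716.6 = 343468.9.
Divide by N: 343468.9 / 872 = 393.8864... → 393.89.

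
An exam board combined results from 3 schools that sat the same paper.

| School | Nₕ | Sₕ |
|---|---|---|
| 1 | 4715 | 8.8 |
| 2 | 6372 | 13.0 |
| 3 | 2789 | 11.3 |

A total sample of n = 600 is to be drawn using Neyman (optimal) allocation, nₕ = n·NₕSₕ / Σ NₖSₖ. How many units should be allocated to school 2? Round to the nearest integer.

319

1: NₕSₕ = 4715·8.8 = 41492
2: NₕSₕ = 6372·13.0 = 82836
3: NₕSₕ = 2789·11.3 = 31515.7
Σ NₕSₕ = 155843.7.
n_2 = 600·82836/155843.7 = 318.920... → 319.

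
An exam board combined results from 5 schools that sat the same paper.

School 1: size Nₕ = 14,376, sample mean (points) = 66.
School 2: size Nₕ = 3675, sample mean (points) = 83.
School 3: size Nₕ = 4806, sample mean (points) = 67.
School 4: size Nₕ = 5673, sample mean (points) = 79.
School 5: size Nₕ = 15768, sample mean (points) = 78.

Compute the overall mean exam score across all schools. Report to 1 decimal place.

73.5

N = 14376 + 3675 + 4806 + 5673 + 15768 = 44298.
Overall mean = Σ (Nₕ/N)·x̄ₕ — weight by population share, not a simple average.
Σ Nₕx̄ₕ = 14376·66 + 3675·83 + 4806·67 + 5673·79 + 15768·78 = 948816 + 305025 + 322002 + 448167 + 1229904 = 3253914.
Divide by N: 3253914 / 44298 = 73.455... → 73.5.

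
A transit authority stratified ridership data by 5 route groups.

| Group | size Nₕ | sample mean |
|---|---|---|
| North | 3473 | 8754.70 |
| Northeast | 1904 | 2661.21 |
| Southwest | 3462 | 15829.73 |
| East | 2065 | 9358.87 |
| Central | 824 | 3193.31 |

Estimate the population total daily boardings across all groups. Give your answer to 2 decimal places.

Estimate total by summing Nₕ·x̄ₕ over strata.
3473·8754.70 + 1904·2661.21 + 3462·15829.73 + 2065·9358.87 + 824·3193.31 = 30405073.1 + 5066943.84 + 54802525.26 + 19326066.55 + 2631287.44 = 112231896.19.

112231896.19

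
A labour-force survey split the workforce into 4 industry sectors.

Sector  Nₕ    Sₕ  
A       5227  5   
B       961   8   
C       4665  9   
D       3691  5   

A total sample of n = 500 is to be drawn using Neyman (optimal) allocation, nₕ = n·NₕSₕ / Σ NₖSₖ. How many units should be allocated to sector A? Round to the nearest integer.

Σ NₕSₕ = 5227·5 + 961·8 + 4665·9 + 3691·5 = 94263.
Share for A: 26135/94263 = 0.27726.
n_A = 500 × 0.27726 = 138.628... → 139.

139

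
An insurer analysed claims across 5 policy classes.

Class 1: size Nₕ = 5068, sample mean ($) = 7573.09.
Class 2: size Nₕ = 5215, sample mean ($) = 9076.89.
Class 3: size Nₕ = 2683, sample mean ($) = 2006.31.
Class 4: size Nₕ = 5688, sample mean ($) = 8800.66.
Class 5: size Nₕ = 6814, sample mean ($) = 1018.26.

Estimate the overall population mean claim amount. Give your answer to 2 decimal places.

5814.98

x̄_st = (Σ Nₕx̄ₕ) / (Σ Nₕ) = (5068·7573.09 + 5215·9076.89 + 2683·2006.31 + 5688·8800.66 + 6814·1018.26) / 25468
= 148095908.92 / 25468 = 5814.9799... → 5814.98.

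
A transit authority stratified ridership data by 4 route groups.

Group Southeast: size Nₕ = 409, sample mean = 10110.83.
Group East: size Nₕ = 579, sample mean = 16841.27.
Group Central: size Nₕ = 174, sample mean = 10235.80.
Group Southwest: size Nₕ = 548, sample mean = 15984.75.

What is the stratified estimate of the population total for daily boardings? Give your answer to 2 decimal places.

Estimate total by summing Nₕ·x̄ₕ over strata.
409·10110.83 + 579·16841.27 + 174·10235.80 + 548·15984.75 = 4135329.47 + 9751095.33 + 1781029.2 + 8759643 = 24427097.00.

24427097.00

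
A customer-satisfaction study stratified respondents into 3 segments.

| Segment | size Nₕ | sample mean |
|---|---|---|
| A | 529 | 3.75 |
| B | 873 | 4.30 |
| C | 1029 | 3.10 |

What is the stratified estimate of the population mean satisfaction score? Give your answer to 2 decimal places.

N = 529 + 873 + 1029 = 2431.
Overall mean = Σ (Nₕ/N)·x̄ₕ — weight by population share, not a simple average.
Σ Nₕx̄ₕ = 529·3.75 + 873·4.30 + 1029·3.10 = 1983.75 + 3753.9 + 3189.9 = 8927.55.
Divide by N: 8927.55 / 2431 = 3.6724... → 3.67.

3.67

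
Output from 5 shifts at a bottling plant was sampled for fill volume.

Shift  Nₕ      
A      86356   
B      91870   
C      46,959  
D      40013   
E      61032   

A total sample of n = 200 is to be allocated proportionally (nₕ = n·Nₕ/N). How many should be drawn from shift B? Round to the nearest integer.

Share of shift B = 91870/326230 = 0.28161.
Allocate 200 × 0.28161 = 56.322... → 56.

56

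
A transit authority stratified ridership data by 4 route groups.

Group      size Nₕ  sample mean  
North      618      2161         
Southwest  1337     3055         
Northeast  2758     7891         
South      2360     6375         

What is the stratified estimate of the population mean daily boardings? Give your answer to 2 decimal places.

N = 618 + 1337 + 2758 + 2360 = 7073.
Weight each subgroup mean by Nₕ/N and sum.
Σ Nₕx̄ₕ = 618·2161 + 1337·3055 + 2758·7891 + 2360·6375 = 1335498 + 4084535 + 21763378 + 15045000 = 42228411.
Divide by N: 42228411 / 7073 = 5970.3677... → 5970.37.

5970.37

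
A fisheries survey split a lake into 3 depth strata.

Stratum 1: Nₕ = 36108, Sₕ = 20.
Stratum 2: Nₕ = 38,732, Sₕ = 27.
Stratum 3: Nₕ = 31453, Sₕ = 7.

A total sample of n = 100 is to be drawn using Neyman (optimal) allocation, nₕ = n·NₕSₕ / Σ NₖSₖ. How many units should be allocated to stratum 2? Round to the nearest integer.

1: NₕSₕ = 36108·20 = 722160
2: NₕSₕ = 38732·27 = 1045764
3: NₕSₕ = 31453·7 = 220171
Σ NₕSₕ = 1988095.
n_2 = 100·1045764/1988095 = 52.601... → 53.

53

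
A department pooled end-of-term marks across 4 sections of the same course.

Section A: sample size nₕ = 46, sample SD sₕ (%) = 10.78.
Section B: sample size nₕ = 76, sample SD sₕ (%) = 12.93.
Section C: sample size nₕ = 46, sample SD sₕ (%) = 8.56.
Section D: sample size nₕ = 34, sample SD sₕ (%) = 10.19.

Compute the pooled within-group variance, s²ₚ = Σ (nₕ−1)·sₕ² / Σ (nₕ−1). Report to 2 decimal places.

Degrees of freedom: 45 + 75 + 45 + 33 = 198.
Σ(nₕ−1)sₕ² = 45·116.2084 + 75·167.1849 + 45·73.2736 + 33·103.8361 = 24492.1488.
s²ₚ = 24492.1488 / 198 = 123.6977... → 123.70.

123.70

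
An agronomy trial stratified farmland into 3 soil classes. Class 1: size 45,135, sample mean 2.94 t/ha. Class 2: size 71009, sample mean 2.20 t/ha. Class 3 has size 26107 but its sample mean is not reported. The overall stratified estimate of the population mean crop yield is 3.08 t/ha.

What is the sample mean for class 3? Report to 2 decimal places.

N = 45135 + 71009 + 26107 = 142251.
Overall total = μ·N = 3.08·142251 = 438133.08.
Subtract the known strata: 45135·2.94 + 71009·2.20 = 288916.7.
Remaining total for class 3: 438133.08 − 288916.7 = 149216.38.
Divide by its size: 149216.38 / 26107 = 5.7156... → 5.72.

5.72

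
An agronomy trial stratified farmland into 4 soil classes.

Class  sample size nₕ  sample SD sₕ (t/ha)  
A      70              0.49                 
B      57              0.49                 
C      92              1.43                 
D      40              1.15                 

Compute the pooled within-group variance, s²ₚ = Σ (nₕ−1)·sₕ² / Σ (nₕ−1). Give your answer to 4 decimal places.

Degrees of freedom: 69 + 56 + 91 + 39 = 255.
Σ(nₕ−1)sₕ² = 69·0.2401 + 56·0.2401 + 91·2.0449 + 39·1.3225 = 267.6759.
s²ₚ = 267.6759 / 255 = 1.049709... → 1.0497.

1.0497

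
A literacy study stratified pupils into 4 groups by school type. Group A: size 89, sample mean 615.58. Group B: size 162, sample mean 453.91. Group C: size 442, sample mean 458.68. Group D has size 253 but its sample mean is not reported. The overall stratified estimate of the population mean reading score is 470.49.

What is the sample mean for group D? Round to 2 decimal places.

N = 89 + 162 + 442 + 253 = 946.
Overall total = μ·N = 470.49·946 = 445083.54.
Subtract the known strata: 89·615.58 + 162·453.91 + 442·458.68 = 331056.6.
Remaining total for group D: 445083.54 − 331056.6 = 114026.94.
Divide by its size: 114026.94 / 253 = 450.6994... → 450.70.

450.70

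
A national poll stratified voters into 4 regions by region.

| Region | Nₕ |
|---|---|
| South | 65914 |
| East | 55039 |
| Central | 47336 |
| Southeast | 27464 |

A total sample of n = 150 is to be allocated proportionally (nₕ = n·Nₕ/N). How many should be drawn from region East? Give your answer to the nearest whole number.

N = 65914 + 55039 + 47336 + 27464 = 195753.
n_East = 150·55039/195753 = 42.175... → 42.

42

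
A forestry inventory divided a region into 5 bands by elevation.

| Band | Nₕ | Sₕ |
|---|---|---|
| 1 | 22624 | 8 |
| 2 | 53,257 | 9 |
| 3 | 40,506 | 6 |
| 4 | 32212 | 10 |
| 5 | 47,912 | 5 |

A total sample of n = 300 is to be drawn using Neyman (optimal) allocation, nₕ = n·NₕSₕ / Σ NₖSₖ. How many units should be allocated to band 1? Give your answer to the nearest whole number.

37

1: NₕSₕ = 22624·8 = 180992
2: NₕSₕ = 53257·9 = 479313
3: NₕSₕ = 40506·6 = 243036
4: NₕSₕ = 32212·10 = 322120
5: NₕSₕ = 47912·5 = 239560
Σ NₕSₕ = 1465021.
n_1 = 300·180992/1465021 = 37.063... → 37.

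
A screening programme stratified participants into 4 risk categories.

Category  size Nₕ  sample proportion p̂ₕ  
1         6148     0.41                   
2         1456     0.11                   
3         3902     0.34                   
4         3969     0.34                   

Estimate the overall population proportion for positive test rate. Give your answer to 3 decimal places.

N = 6148 + 1456 + 3902 + 3969 = 15475.
Overall proportion = Σ (Nₕ/N)·p̂ₕ.
Σ Nₕp̂ₕ = 2520.68 + 160.16 + 1326.68 + 1349.46 = 5356.98.
5356.98 / 15475 = 0.34617... → 0.346.

0.346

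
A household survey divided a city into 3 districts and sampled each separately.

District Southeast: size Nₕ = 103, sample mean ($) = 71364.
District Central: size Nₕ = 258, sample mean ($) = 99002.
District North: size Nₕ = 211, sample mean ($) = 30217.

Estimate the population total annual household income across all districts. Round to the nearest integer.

39268795

Population total = Σ Nₕ·x̄ₕ (each stratum's size times its mean).
103·71364 + 258·99002 + 211·30217 = 7350492 + 25542516 + 6375787 = 39268795.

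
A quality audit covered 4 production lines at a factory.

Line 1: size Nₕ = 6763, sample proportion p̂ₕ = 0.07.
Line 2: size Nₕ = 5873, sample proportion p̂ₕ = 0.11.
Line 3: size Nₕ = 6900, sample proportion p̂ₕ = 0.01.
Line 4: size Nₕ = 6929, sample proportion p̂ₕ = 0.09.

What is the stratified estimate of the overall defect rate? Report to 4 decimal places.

0.0685

N = 6763 + 5873 + 6900 + 6929 = 26465.
Overall proportion = Σ (Nₕ/N)·p̂ₕ.
Σ Nₕp̂ₕ = 473.41 + 646.03 + 69 + 623.61 = 1812.05.
1812.05 / 26465 = 0.068470... → 0.0685.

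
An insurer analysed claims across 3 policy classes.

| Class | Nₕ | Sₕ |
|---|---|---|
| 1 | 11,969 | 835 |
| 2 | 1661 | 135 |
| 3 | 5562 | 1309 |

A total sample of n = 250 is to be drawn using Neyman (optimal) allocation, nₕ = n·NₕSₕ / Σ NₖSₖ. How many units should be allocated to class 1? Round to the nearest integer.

143

1: NₕSₕ = 11969·835 = 9994115
2: NₕSₕ = 1661·135 = 224235
3: NₕSₕ = 5562·1309 = 7280658
Σ NₕSₕ = 17499008.
n_1 = 250·9994115/17499008 = 142.781... → 143.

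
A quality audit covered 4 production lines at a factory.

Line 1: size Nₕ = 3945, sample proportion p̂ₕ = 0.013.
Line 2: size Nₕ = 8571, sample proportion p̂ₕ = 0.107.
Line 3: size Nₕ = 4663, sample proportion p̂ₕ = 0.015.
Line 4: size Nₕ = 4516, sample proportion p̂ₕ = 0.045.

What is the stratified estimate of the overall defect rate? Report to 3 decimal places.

N = 3945 + 8571 + 4663 + 4516 = 21695.
Overall proportion = Σ (Nₕ/N)·p̂ₕ.
Σ Nₕp̂ₕ = 51.285 + 917.097 + 69.945 + 203.22 = 1241.547.
1241.547 / 21695 = 0.05723... → 0.057.

0.057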